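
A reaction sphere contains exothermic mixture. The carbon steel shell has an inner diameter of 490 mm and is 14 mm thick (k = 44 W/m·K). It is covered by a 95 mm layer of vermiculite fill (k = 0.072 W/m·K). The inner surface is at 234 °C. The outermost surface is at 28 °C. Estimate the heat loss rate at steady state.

Q ≈ 180 W

Spherical conduction: R = (1/r_in − 1/r_out)/(4πk) per layer; series-sum.
R_carbon steel shell = (1/0.245 − 1/0.259)/(4π×44) = 3.99×10^-4 K/W
R_vermiculite fill = (1/0.259 − 1/0.354)/(4π×0.072) = 1.145 K/W
R_total = 1.146 K/W
Q = ΔT/R_total = 206/1.146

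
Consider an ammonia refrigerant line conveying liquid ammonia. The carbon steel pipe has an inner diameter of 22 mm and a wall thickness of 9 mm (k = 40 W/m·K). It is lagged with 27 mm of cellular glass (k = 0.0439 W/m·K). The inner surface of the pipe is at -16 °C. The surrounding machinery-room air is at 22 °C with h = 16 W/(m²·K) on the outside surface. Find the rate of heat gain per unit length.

For a radial system each layer contributes R = ln(r_out/r_in)/(2πkL); films add R = 1/(hA).
R_carbon steel pipe wall = ln(20/11)/(2π×40×1) = 0.002379 K/W
R_cellular glass = ln(47/20)/(2π×0.0439×1) = 3.098 K/W
R_outer film = 1/(h_o·2πr_oL) = 1/(16×2π×0.047×1) = 0.2116 K/W
R_total = 3.312 K/W
Q = ΔT/R_total = 38/3.312

q′ ≈ 11.5 W/m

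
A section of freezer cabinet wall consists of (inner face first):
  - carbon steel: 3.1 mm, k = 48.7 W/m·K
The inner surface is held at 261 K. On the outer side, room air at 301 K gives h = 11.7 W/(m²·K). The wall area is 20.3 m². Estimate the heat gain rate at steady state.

Q ≈ 9490 W

Using the resistance-network approach (series):
R_carbon steel = L/(kA) = 0.0031/(48.7×20.3) = 3.136×10^-6 K/W
R_outer film = 1/(h_o·A) = 1/(11.7×20.3) = 0.00421 K/W
R_total = 0.004213 K/W
Q = ΔT / R_total = 40 / 0.004213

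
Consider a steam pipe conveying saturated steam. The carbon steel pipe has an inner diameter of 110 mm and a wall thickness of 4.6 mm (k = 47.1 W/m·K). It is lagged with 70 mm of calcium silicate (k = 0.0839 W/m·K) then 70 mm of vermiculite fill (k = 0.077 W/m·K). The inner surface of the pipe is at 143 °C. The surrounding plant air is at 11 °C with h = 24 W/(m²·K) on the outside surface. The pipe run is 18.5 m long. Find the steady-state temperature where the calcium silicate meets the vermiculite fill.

T ≈ 61.9 °C

For a radial system each layer contributes R = ln(r_out/r_in)/(2πkL); films add R = 1/(hA).
R_carbon steel pipe wall = ln(59.6/55)/(2π×47.1×18.5) = 1.467×10^-5 K/W
R_calcium silicate = ln(129.6/59.6)/(2π×0.0839×18.5) = 0.07965 K/W
R_vermiculite fill = ln(199.6/129.6)/(2π×0.077×18.5) = 0.04825 K/W
R_outer film = 1/(h_o·2πr_oL) = 1/(24×2π×0.1996×18.5) = 0.001796 K/W
R_total = 0.1297 K/W
Q = ΔT/R_total = 132/0.1297
Q = 1020 W
T_interface = T_inner − Q·ΣR(inner→interface) = 143 − 1020×0.07967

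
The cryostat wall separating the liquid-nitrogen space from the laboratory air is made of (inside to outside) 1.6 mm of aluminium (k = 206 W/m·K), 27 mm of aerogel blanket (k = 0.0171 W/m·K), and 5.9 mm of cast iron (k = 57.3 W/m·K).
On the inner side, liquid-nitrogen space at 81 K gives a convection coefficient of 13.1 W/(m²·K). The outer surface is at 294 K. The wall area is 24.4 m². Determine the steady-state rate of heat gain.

Treating each layer as a thermal resistance in series:
R_inner film = 1/(h_i·A) = 1/(13.1×24.4) = 0.003129 K/W
R_aluminium = L/(kA) = 0.0016/(206×24.4) = 3.183×10^-7 K/W
R_aerogel blanket = L/(kA) = 0.027/(0.0171×24.4) = 0.06471 K/W
R_cast iron = L/(kA) = 0.0059/(57.3×24.4) = 4.22×10^-6 K/W
R_total = 0.06784 K/W
Q = ΔT / R_total = 213 / 0.06784

Q ≈ 3140 W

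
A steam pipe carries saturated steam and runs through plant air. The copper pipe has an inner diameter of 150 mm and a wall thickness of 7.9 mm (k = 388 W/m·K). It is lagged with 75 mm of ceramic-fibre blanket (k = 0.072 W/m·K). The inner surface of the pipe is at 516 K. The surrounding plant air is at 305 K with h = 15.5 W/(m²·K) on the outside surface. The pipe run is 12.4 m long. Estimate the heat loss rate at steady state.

Q ≈ 1760 W

Cylindrical conduction, so R = ln(r₂/r₁)/(2πkL) per layer, in series:
R_copper pipe wall = ln(82.9/75)/(2π×388×12.4) = 3.313×10^-6 K/W
R_ceramic-fibre blanket = ln(157.9/82.9)/(2π×0.072×12.4) = 0.1149 K/W
R_outer film = 1/(h_o·2πr_oL) = 1/(15.5×2π×0.1579×12.4) = 0.005244 K/W
R_total = 0.1201 K/W
Q = ΔT/R_total = 211/0.1201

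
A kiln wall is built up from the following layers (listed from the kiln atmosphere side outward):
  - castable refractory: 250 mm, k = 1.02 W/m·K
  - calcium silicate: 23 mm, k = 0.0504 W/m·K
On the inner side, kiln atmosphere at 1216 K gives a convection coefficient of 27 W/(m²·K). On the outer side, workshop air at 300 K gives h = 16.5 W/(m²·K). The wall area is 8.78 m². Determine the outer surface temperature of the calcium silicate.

T ≈ 369 K

Thermal resistances in series:
R_inner film = 1/(h_i·A) = 1/(27×8.78) = 0.004218 K/W
R_castable refractory = L/(kA) = 0.25/(1.02×8.78) = 0.02792 K/W
R_calcium silicate = L/(kA) = 0.023/(0.0504×8.78) = 0.05198 K/W
R_outer film = 1/(h_o·A) = 1/(16.5×8.78) = 0.006903 K/W
R_total = 0.09101 K/W;  Q = ΔT/R_total = 916/0.09101 = 10060 W
T_interface = T_inner − Q·ΣR(inner→interface) = 1216 − 10100×0.08411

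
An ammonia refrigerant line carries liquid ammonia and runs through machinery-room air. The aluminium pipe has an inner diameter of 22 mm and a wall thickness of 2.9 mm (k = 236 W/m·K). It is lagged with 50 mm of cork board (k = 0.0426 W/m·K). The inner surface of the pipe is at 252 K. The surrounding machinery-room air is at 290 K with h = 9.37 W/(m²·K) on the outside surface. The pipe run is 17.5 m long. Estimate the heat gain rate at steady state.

Q ≈ 111 W

Per-layer cylindrical resistances, series-summed:
R_aluminium pipe wall = ln(13.9/11)/(2π×236×17.5) = 9.017×10^-6 K/W
R_cork board = ln(63.9/13.9)/(2π×0.0426×17.5) = 0.3257 K/W
R_outer film = 1/(h_o·2πr_oL) = 1/(9.37×2π×0.0639×17.5) = 0.01519 K/W
R_total = 0.3409 K/W
Q = ΔT/R_total = 38/0.3409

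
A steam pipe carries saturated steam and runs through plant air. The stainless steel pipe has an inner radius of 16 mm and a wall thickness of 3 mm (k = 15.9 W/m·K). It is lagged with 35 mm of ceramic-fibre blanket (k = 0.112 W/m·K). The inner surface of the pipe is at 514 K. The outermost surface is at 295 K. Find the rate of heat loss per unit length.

Cylindrical conduction, so R = ln(r₂/r₁)/(2πkL) per layer, in series:
R_stainless steel pipe wall = ln(19/16)/(2π×15.9×1) = 0.00172 K/W
R_ceramic-fibre blanket = ln(54/19)/(2π×0.112×1) = 1.484 K/W
R_total = 1.486 K/W
Q = ΔT/R_total = 219/1.486

q′ ≈ 147 W/m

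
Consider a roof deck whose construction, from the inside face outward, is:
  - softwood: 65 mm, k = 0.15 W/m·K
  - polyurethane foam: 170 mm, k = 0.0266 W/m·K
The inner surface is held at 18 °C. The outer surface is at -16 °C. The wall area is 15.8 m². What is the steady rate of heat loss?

Series thermal resistances:
R_softwood = L/(kA) = 0.065/(0.15×15.8) = 0.02743 K/W
R_polyurethane foam = L/(kA) = 0.17/(0.0266×15.8) = 0.4045 K/W
R_total = 0.4319 K/W
Q = ΔT / R_total = 34 / 0.4319

Q ≈ 78.7 W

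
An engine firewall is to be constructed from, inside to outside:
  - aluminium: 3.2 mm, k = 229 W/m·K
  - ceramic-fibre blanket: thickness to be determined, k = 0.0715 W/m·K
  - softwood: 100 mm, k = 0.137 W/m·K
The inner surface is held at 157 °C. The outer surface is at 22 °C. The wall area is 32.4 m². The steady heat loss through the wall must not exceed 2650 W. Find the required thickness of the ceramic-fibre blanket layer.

L ≈ 65.8 mm

Treating each layer as a thermal resistance in series:
R_aluminium = L/(kA) = 0.0032/(229×32.4) = 4.313×10^-7 K/W
R_softwood = L/(kA) = 0.1/(0.137×32.4) = 0.02253 K/W
Sum of the known resistances R_other = 0.02253 K/W
Required total resistance R_tot = ΔT/Q_allow = 135/2650 = 0.05094 K/W
R_ceramic-fibre blanket = R_tot − R_other = 0.02841 K/W
L = R·k·A = 0.02841×0.0715×32.4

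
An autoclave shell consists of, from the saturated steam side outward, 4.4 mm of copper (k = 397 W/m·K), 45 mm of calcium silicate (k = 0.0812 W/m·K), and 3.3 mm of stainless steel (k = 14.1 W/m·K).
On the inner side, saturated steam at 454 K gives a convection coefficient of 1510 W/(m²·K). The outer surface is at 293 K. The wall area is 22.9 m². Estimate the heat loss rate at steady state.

Thermal resistances in series:
R_inner film = 1/(h_i·A) = 1/(1510×22.9) = 2.892×10^-5 K/W
R_copper = L/(kA) = 0.0044/(397×22.9) = 4.84×10^-7 K/W
R_calcium silicate = L/(kA) = 0.045/(0.0812×22.9) = 0.0242 K/W
R_stainless steel = L/(kA) = 0.0033/(14.1×22.9) = 1.022×10^-5 K/W
R_total = 0.02424 K/W
Q = ΔT / R_total = 161 / 0.02424

Q ≈ 6640 W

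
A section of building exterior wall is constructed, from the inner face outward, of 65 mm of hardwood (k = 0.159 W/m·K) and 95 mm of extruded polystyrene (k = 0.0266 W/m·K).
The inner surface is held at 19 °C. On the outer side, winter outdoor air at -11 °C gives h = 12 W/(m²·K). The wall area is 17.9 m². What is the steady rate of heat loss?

Q ≈ 132 W

Thermal resistances in series:
R_hardwood = L/(kA) = 0.065/(0.159×17.9) = 0.02284 K/W
R_extruded polystyrene = L/(kA) = 0.095/(0.0266×17.9) = 0.1995 K/W
R_outer film = 1/(h_o·A) = 1/(12×17.9) = 0.004655 K/W
R_total = 0.227 K/W
Q = ΔT / R_total = 30 / 0.227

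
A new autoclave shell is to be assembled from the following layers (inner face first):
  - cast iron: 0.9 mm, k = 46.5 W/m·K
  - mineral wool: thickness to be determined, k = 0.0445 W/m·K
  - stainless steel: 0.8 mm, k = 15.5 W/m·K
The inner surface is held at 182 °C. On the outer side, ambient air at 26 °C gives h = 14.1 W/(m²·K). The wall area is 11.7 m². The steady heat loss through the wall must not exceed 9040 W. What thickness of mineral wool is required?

Model the wall as resistances in series:
R_cast iron = L/(kA) = 0.0009/(46.5×11.7) = 1.654×10^-6 K/W
R_stainless steel = L/(kA) = 0.0008/(15.5×11.7) = 4.411×10^-6 K/W
R_outer film = 1/(h_o·A) = 1/(14.1×11.7) = 0.006062 K/W
Sum of the known resistances R_other = 0.006068 K/W
Required total resistance R_tot = ΔT/Q_allow = 156/9040 = 0.01726 K/W
R_mineral wool = R_tot − R_other = 0.01119 K/W
L = R·k·A = 0.01119×0.0445×11.7

L ≈ 5.83 mm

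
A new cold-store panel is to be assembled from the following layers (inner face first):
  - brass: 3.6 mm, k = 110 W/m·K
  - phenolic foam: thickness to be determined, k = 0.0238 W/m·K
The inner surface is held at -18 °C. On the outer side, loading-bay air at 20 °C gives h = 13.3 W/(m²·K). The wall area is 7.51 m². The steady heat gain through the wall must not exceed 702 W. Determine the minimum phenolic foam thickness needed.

L ≈ 7.89 mm

Model the wall as resistances in series:
R_brass = L/(kA) = 0.0036/(110×7.51) = 4.358×10^-6 K/W
R_outer film = 1/(h_o·A) = 1/(13.3×7.51) = 0.01001 K/W
Sum of the known resistances R_other = 0.01002 K/W
Required total resistance R_tot = ΔT/Q_allow = 38/702 = 0.05413 K/W
R_phenolic foam = R_tot − R_other = 0.04411 K/W
L = R·k·A = 0.04411×0.0238×7.51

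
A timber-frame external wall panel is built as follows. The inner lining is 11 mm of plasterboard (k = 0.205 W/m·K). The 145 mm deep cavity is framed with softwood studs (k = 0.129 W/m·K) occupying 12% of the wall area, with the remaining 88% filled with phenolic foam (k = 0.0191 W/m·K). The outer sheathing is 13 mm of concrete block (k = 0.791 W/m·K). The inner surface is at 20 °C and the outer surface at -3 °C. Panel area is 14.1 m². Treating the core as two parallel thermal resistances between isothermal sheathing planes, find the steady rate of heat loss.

Q ≈ 71.1 W

Sheathing layers in series; stud and cavity paths in parallel between them.
R_inner = 0.011/(0.205×14.1) = 0.003806 K/W
R_stud  = 0.145/(0.129×0.12×14.1) = 0.6643 K/W
R_cav   = 0.145/(0.0191×0.88×14.1) = 0.6118 K/W
1/R_core = 1/R_stud + 1/R_cav → R_core = 0.3185 K/W
R_outer = 0.013/(0.791×14.1) = 0.001166 K/W
R_total = 0.3235 K/W
Q = ΔT/R_total = 23/0.3235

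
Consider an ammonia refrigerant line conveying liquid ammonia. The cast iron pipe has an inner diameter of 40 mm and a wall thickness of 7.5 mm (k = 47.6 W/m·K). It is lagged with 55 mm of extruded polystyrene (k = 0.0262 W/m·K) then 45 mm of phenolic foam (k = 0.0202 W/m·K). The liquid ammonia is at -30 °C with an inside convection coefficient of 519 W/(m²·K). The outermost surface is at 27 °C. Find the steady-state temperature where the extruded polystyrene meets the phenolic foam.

T ≈ 7.68 °C

Per-layer cylindrical resistances, series-summed:
R_inner film = 1/(h_i·2πr₁L) = 1/(519×2π×0.02×1) = 0.01533 K/W
R_cast iron pipe wall = ln(27.5/20)/(2π×47.6×1) = 0.001065 K/W
R_extruded polystyrene = ln(82.5/27.5)/(2π×0.0262×1) = 6.674 K/W
R_phenolic foam = ln(127.5/82.5)/(2π×0.0202×1) = 3.43 K/W
R_total = 10.12 K/W
Q = ΔT/R_total = 57/10.12
Q = 5.63 W/m
T_interface = T_inner + Q·ΣR(inner→interface) = -30 + 5.63×6.69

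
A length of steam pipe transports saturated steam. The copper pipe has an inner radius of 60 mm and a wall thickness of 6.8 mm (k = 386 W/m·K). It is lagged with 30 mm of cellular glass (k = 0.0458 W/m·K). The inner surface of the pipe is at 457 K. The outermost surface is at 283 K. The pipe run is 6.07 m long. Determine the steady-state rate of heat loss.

Q ≈ 819 W

Per-layer cylindrical resistances, series-summed:
R_copper pipe wall = ln(66.8/60)/(2π×386×6.07) = 7.293×10^-6 K/W
R_cellular glass = ln(96.8/66.8)/(2π×0.0458×6.07) = 0.2124 K/W
R_total = 0.2124 K/W
Q = ΔT/R_total = 174/0.2124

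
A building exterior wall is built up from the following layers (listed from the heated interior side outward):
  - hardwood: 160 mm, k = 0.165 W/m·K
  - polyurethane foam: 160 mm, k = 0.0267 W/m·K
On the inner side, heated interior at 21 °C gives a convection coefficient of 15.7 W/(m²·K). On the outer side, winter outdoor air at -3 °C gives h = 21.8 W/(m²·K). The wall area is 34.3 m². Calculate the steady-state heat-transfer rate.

Q ≈ 116 W

Thermal resistances in series:
R_inner film = 1/(h_i·A) = 1/(15.7×34.3) = 0.001857 K/W
R_hardwood = L/(kA) = 0.16/(0.165×34.3) = 0.02827 K/W
R_polyurethane foam = L/(kA) = 0.16/(0.0267×34.3) = 0.1747 K/W
R_outer film = 1/(h_o·A) = 1/(21.8×34.3) = 0.001337 K/W
R_total = 0.2062 K/W
Q = ΔT / R_total = 24 / 0.2062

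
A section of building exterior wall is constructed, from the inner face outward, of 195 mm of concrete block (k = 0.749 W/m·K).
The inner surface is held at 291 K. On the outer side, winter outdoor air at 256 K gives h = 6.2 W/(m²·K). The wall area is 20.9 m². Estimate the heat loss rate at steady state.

Treating each layer as a thermal resistance in series:
R_concrete block = L/(kA) = 0.195/(0.749×20.9) = 0.01246 K/W
R_outer film = 1/(h_o·A) = 1/(6.2×20.9) = 0.007717 K/W
R_total = 0.02017 K/W
Q = ΔT / R_total = 35 / 0.02017

Q ≈ 1730 W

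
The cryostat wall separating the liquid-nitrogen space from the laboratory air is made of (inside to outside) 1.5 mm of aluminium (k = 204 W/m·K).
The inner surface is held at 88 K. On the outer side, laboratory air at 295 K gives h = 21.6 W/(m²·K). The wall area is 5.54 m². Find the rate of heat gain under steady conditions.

Q ≈ 24800 W

Treating each layer as a thermal resistance in series:
R_aluminium = L/(kA) = 0.0015/(204×5.54) = 1.327×10^-6 K/W
R_outer film = 1/(h_o·A) = 1/(21.6×5.54) = 0.008357 K/W
R_total = 0.008358 K/W
Q = ΔT / R_total = 207 / 0.008358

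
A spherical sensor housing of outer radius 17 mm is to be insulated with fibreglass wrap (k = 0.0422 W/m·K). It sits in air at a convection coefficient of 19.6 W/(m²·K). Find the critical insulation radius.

For a sphere r_cr = 2k/h = 2×0.0422/19.6
r_cr = 4.31 mm; since the bare radius (17 mm) is above r_cr, any added insulation will reduce heat loss.

r_cr ≈ 4.31 mm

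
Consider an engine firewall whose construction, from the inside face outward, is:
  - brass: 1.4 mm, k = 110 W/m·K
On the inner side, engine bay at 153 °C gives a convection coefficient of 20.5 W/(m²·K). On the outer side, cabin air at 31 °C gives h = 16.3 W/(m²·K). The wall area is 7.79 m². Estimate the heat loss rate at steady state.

Model the wall as resistances in series:
R_inner film = 1/(h_i·A) = 1/(20.5×7.79) = 0.006262 K/W
R_brass = L/(kA) = 0.0014/(110×7.79) = 1.634×10^-6 K/W
R_outer film = 1/(h_o·A) = 1/(16.3×7.79) = 0.007875 K/W
R_total = 0.01414 K/W
Q = ΔT / R_total = 122 / 0.01414

Q ≈ 8630 W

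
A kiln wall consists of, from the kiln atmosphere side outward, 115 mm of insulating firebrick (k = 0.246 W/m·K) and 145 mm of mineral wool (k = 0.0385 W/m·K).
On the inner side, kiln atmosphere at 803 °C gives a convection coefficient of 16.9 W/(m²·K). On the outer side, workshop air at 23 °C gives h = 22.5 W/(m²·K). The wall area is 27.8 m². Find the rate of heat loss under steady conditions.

Q ≈ 5000 W

Treating each layer as a thermal resistance in series:
R_inner film = 1/(h_i·A) = 1/(16.9×27.8) = 0.002128 K/W
R_insulating firebrick = L/(kA) = 0.115/(0.246×27.8) = 0.01682 K/W
R_mineral wool = L/(kA) = 0.145/(0.0385×27.8) = 0.1355 K/W
R_outer film = 1/(h_o·A) = 1/(22.5×27.8) = 0.001599 K/W
R_total = 0.156 K/W
Q = ΔT / R_total = 780 / 0.156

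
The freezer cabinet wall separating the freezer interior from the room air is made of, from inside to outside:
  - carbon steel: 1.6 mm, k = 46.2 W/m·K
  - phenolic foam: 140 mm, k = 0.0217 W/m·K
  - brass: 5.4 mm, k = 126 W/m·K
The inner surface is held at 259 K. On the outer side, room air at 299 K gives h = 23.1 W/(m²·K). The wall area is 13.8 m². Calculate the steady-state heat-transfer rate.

Treating each layer as a thermal resistance in series:
R_carbon steel = L/(kA) = 0.0016/(46.2×13.8) = 2.51×10^-6 K/W
R_phenolic foam = L/(kA) = 0.14/(0.0217×13.8) = 0.4675 K/W
R_brass = L/(kA) = 0.0054/(126×13.8) = 3.106×10^-6 K/W
R_outer film = 1/(h_o·A) = 1/(23.1×13.8) = 0.003137 K/W
R_total = 0.4707 K/W
Q = ΔT / R_total = 40 / 0.4707

Q ≈ 85 W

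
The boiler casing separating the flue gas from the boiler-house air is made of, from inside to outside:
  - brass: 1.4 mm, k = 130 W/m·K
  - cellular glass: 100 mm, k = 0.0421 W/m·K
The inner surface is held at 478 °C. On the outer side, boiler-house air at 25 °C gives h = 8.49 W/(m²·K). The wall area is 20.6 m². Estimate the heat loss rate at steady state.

Using the resistance-network approach (series):
R_brass = L/(kA) = 0.0014/(130×20.6) = 5.228×10^-7 K/W
R_cellular glass = L/(kA) = 0.1/(0.0421×20.6) = 0.1153 K/W
R_outer film = 1/(h_o·A) = 1/(8.49×20.6) = 0.005718 K/W
R_total = 0.121 K/W
Q = ΔT / R_total = 453 / 0.121

Q ≈ 3740 W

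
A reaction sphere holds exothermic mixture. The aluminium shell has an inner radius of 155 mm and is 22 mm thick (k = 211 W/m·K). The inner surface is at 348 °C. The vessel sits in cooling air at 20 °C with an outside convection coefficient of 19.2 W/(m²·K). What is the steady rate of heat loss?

Q ≈ 2470 W

Radial (spherical) resistances in series:
R_aluminium shell = (1/0.155 − 1/0.177)/(4π×211) = 3.024×10^-4 K/W
R_outer film = 1/(h·4πr_o²) = 1/(19.2×4π×0.177²) = 0.1323 K/W
R_total = 0.1326 K/W
Q = ΔT/R_total = 328/0.1326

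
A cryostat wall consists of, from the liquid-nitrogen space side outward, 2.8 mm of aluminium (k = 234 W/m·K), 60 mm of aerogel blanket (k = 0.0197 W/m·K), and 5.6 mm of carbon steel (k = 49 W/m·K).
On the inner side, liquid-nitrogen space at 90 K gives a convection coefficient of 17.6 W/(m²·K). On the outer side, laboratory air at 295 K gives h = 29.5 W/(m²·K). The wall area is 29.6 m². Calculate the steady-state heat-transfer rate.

Series thermal resistances:
R_inner film = 1/(h_i·A) = 1/(17.6×29.6) = 0.00192 K/W
R_aluminium = L/(kA) = 0.0028/(234×29.6) = 4.043×10^-7 K/W
R_aerogel blanket = L/(kA) = 0.06/(0.0197×29.6) = 0.1029 K/W
R_carbon steel = L/(kA) = 0.0056/(49×29.6) = 3.861×10^-6 K/W
R_outer film = 1/(h_o·A) = 1/(29.5×29.6) = 0.001145 K/W
R_total = 0.106 K/W
Q = ΔT / R_total = 205 / 0.106

Q ≈ 1930 W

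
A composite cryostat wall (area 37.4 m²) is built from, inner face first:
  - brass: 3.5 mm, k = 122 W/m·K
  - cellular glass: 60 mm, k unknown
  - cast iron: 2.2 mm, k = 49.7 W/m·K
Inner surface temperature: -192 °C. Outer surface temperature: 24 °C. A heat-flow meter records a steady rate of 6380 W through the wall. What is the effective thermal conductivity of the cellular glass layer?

k ≈ 0.0474 W/(m·K)

Series thermal resistances:
R_brass = L/(kA) = 0.0035/(122×37.4) = 7.671×10^-7 K/W
R_cast iron = L/(kA) = 0.0022/(49.7×37.4) = 1.184×10^-6 K/W
Sum of known resistances R_other = 1.951×10^-6 K/W
Total R = ΔT/Q = 216/6380 = 0.03386 K/W
R_cellular glass = R_total − R_other = 0.03385 K/W
k = L/(R·A) = 0.06/(0.03385×37.4)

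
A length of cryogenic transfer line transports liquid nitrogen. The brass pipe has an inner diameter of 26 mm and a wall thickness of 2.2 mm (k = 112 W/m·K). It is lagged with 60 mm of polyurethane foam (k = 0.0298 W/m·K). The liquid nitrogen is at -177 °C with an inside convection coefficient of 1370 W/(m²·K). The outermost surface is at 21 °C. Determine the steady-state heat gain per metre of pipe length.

Radial resistances (cylindrical: R_cond = ln(r_o/r_i)/(2πkL), R_conv = 1/(h·2πrL)):
R_inner film = 1/(h_i·2πr₁L) = 1/(1370×2π×0.013×1) = 0.008936 K/W
R_brass pipe wall = ln(15.2/13)/(2π×112×1) = 2.222×10^-4 K/W
R_polyurethane foam = ln(75.2/15.2)/(2π×0.0298×1) = 8.539 K/W
R_total = 8.548 K/W
Q = ΔT/R_total = 198/8.548

q′ ≈ 23.2 W/m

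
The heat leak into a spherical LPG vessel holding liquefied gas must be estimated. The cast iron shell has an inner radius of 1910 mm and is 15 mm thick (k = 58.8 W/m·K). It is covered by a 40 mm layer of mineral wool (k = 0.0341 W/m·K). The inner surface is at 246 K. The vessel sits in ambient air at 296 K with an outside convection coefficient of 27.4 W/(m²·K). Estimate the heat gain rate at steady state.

Q ≈ 1970 W

Radial (spherical) resistances in series:
R_cast iron shell = (1/1.91 − 1/1.925)/(4π×58.8) = 5.521×10^-6 K/W
R_mineral wool = (1/1.925 − 1/1.965)/(4π×0.0341) = 0.02468 K/W
R_outer film = 1/(h·4πr_o²) = 1/(27.4×4π×1.965²) = 7.522×10^-4 K/W
R_total = 0.02544 K/W
Q = ΔT/R_total = 50/0.02544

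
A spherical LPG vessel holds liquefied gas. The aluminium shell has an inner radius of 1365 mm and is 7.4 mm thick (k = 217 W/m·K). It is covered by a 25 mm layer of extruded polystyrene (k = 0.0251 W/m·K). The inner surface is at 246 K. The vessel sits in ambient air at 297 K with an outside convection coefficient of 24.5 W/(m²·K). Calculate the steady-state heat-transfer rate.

For a spherical shell R = (1/r₁ − 1/r₂)/(4πk); film R = 1/(h·4πr²). In series:
R_aluminium shell = (1/1.365 − 1/1.3724)/(4π×217) = 1.449×10^-6 K/W
R_extruded polystyrene = (1/1.3724 − 1/1.3974)/(4π×0.0251) = 0.04133 K/W
R_outer film = 1/(h·4πr_o²) = 1/(24.5×4π×1.3974²) = 0.001663 K/W
R_total = 0.04299 K/W
Q = ΔT/R_total = 51/0.04299

Q ≈ 1190 W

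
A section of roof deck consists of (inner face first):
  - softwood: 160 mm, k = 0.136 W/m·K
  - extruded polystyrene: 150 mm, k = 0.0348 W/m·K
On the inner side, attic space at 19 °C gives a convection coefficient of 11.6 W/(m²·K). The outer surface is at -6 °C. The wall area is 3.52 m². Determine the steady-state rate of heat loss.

Using the resistance-network approach (series):
R_inner film = 1/(h_i·A) = 1/(11.6×3.52) = 0.02449 K/W
R_softwood = L/(kA) = 0.16/(0.136×3.52) = 0.3342 K/W
R_extruded polystyrene = L/(kA) = 0.15/(0.0348×3.52) = 1.225 K/W
R_total = 1.583 K/W
Q = ΔT / R_total = 25 / 1.583

Q ≈ 15.8 W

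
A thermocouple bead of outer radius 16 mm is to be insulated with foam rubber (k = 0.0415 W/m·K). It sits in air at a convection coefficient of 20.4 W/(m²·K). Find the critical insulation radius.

For a sphere r_cr = 2k/h = 2×0.0415/20.4
r_cr = 4.07 mm; since the bare radius (16 mm) is above r_cr, any added insulation will reduce heat loss.

r_cr ≈ 4.07 mm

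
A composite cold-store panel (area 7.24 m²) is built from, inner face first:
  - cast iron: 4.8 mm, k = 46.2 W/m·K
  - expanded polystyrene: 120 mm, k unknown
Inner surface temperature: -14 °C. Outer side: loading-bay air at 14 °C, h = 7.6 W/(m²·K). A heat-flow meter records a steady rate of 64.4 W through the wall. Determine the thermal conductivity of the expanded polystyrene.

k ≈ 0.0398 W/(m·K)

Treating each layer as a thermal resistance in series:
R_cast iron = L/(kA) = 0.0048/(46.2×7.24) = 1.435×10^-5 K/W
R_outer film = 1/(h_o·A) = 1/(7.6×7.24) = 0.01817 K/W
Sum of known resistances R_other = 0.01819 K/W
Total R = ΔT/Q = 28/64.4 = 0.4348 K/W
R_expanded polystyrene = R_total − R_other = 0.4166 K/W
k = L/(R·A) = 0.12/(0.4166×7.24)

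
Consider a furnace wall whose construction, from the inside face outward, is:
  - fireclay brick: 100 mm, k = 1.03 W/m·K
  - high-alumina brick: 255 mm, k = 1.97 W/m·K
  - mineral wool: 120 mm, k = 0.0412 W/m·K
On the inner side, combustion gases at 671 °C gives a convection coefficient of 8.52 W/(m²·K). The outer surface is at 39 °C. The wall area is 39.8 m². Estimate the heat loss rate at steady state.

Q ≈ 7720 W

Model the wall as resistances in series:
R_inner film = 1/(h_i·A) = 1/(8.52×39.8) = 0.002949 K/W
R_fireclay brick = L/(kA) = 0.1/(1.03×39.8) = 0.002439 K/W
R_high-alumina brick = L/(kA) = 0.255/(1.97×39.8) = 0.003252 K/W
R_mineral wool = L/(kA) = 0.12/(0.0412×39.8) = 0.07318 K/W
R_total = 0.08182 K/W
Q = ΔT / R_total = 632 / 0.08182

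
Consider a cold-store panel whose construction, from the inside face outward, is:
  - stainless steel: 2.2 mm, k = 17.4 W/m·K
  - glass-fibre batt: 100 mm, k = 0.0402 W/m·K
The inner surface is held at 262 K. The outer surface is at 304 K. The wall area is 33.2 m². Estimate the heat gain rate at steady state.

Q ≈ 561 W

Model the wall as resistances in series:
R_stainless steel = L/(kA) = 0.0022/(17.4×33.2) = 3.808×10^-6 K/W
R_glass-fibre batt = L/(kA) = 0.1/(0.0402×33.2) = 0.07493 K/W
R_total = 0.07493 K/W
Q = ΔT / R_total = 42 / 0.07493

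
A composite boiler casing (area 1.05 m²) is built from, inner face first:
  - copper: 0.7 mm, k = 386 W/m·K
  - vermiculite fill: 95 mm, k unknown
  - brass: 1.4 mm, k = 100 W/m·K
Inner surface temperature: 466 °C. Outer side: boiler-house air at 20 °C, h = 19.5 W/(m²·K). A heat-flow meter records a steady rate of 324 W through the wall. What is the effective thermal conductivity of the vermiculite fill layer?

Using the resistance-network approach (series):
R_copper = L/(kA) = 0.0007/(386×1.05) = 1.727×10^-6 K/W
R_brass = L/(kA) = 0.0014/(100×1.05) = 1.333×10^-5 K/W
R_outer film = 1/(h_o·A) = 1/(19.5×1.05) = 0.04884 K/W
Sum of known resistances R_other = 0.04886 K/W
Total R = ΔT/Q = 446/324 = 1.377 K/W
R_vermiculite fill = R_total − R_other = 1.328 K/W
k = L/(R·A) = 0.095/(1.328×1.05)

k ≈ 0.0681 W/(m·K)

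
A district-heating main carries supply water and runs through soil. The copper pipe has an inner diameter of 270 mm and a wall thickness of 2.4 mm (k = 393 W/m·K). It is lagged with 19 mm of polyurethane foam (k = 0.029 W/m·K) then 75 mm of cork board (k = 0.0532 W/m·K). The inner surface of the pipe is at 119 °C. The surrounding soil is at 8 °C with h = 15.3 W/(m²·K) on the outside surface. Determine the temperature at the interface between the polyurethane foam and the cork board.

T ≈ 78.1 °C

Treating each annulus and film as a series resistance:
R_copper pipe wall = ln(137.4/135)/(2π×393×1) = 7.136×10^-6 K/W
R_polyurethane foam = ln(156.4/137.4)/(2π×0.029×1) = 0.7108 K/W
R_cork board = ln(231.4/156.4)/(2π×0.0532×1) = 1.172 K/W
R_outer film = 1/(h_o·2πr_oL) = 1/(15.3×2π×0.2314×1) = 0.04495 K/W
R_total = 1.928 K/W
Q = ΔT/R_total = 111/1.928
Q = 57.6 W/m
T_interface = T_inner − Q·ΣR(inner→interface) = 119 − 57.6×0.7108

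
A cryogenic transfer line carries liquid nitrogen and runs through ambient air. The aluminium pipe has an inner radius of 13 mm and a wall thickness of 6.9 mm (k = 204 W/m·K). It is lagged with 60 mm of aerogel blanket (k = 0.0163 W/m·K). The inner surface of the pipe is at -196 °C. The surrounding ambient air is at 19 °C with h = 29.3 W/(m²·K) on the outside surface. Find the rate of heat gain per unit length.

q′ ≈ 15.8 W/m

Treating each annulus and film as a series resistance:
R_aluminium pipe wall = ln(19.9/13)/(2π×204×1) = 3.322×10^-4 K/W
R_aerogel blanket = ln(79.9/19.9)/(2π×0.0163×1) = 13.57 K/W
R_outer film = 1/(h_o·2πr_oL) = 1/(29.3×2π×0.0799×1) = 0.06798 K/W
R_total = 13.64 K/W
Q = ΔT/R_total = 215/13.64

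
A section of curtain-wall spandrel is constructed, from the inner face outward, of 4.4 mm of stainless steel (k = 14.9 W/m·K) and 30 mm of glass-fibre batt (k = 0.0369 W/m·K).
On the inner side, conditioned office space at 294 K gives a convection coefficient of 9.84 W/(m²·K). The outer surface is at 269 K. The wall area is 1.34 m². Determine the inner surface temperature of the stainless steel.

Series thermal resistances:
R_inner film = 1/(h_i·A) = 1/(9.84×1.34) = 0.07584 K/W
R_stainless steel = L/(kA) = 0.0044/(14.9×1.34) = 2.204×10^-4 K/W
R_glass-fibre batt = L/(kA) = 0.03/(0.0369×1.34) = 0.6067 K/W
R_total = 0.6828 K/W;  Q = ΔT/R_total = 25/0.6828 = 36.61 W
T_interface = T_inner − Q·ΣR(inner→interface) = 294 − 36.6×0.07584

T ≈ 291 K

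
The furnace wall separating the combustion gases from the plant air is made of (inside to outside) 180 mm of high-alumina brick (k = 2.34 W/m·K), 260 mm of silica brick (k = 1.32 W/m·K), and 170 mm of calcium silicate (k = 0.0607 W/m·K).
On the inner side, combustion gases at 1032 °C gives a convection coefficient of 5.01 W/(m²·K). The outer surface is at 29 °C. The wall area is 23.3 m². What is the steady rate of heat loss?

Using the resistance-network approach (series):
R_inner film = 1/(h_i·A) = 1/(5.01×23.3) = 0.008567 K/W
R_high-alumina brick = L/(kA) = 0.18/(2.34×23.3) = 0.003301 K/W
R_silica brick = L/(kA) = 0.26/(1.32×23.3) = 0.008454 K/W
R_calcium silicate = L/(kA) = 0.17/(0.0607×23.3) = 0.1202 K/W
R_total = 0.1405 K/W
Q = ΔT / R_total = 1003 / 0.1405

Q ≈ 7140 W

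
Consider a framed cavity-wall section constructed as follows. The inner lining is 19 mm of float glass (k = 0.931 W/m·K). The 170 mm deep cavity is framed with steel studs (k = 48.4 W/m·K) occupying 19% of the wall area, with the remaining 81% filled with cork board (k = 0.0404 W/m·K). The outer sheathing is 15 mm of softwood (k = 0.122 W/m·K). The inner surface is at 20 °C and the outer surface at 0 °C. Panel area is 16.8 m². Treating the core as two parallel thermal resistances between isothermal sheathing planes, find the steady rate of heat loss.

Q ≈ 2080 W

Sheathing layers in series; stud and cavity paths in parallel between them.
R_inner = 0.019/(0.931×16.8) = 0.001215 K/W
R_stud  = 0.17/(48.4×0.19×16.8) = 0.0011 K/W
R_cav   = 0.17/(0.0404×0.81×16.8) = 0.3092 K/W
1/R_core = 1/R_stud + 1/R_cav → R_core = 0.001096 K/W
R_outer = 0.015/(0.122×16.8) = 0.007319 K/W
R_total = 0.00963 K/W
Q = ΔT/R_total = 20/0.00963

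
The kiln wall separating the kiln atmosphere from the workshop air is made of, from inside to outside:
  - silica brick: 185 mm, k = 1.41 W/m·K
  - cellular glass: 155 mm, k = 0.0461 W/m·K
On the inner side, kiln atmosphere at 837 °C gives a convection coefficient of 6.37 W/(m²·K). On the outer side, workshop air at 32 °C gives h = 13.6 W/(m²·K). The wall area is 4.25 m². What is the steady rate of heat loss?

Q ≈ 919 W

Using the resistance-network approach (series):
R_inner film = 1/(h_i·A) = 1/(6.37×4.25) = 0.03694 K/W
R_silica brick = L/(kA) = 0.185/(1.41×4.25) = 0.03087 K/W
R_cellular glass = L/(kA) = 0.155/(0.0461×4.25) = 0.7911 K/W
R_outer film = 1/(h_o·A) = 1/(13.6×4.25) = 0.0173 K/W
R_total = 0.8762 K/W
Q = ΔT / R_total = 805 / 0.8762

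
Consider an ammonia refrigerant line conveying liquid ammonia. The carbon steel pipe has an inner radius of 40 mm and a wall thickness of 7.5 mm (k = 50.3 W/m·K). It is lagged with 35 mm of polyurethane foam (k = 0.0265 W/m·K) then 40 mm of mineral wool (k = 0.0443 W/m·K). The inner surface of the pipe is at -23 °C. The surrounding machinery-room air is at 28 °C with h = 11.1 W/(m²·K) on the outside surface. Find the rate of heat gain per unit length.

Cylindrical conduction, so R = ln(r₂/r₁)/(2πkL) per layer, in series:
R_carbon steel pipe wall = ln(47.5/40)/(2π×50.3×1) = 5.438×10^-4 K/W
R_polyurethane foam = ln(82.5/47.5)/(2π×0.0265×1) = 3.316 K/W
R_mineral wool = ln(122.5/82.5)/(2π×0.0443×1) = 1.42 K/W
R_outer film = 1/(h_o·2πr_oL) = 1/(11.1×2π×0.1225×1) = 0.117 K/W
R_total = 4.853 K/W
Q = ΔT/R_total = 51/4.853

q′ ≈ 10.5 W/m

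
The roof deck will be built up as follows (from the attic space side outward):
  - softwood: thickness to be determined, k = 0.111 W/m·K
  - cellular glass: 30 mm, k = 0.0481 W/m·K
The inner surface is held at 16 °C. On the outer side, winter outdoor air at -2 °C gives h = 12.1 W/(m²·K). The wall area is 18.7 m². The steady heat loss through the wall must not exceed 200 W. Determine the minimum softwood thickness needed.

L ≈ 108 mm

Using the resistance-network approach (series):
R_cellular glass = L/(kA) = 0.03/(0.0481×18.7) = 0.03335 K/W
R_outer film = 1/(h_o·A) = 1/(12.1×18.7) = 0.004419 K/W
Sum of the known resistances R_other = 0.03777 K/W
Required total resistance R_tot = ΔT/Q_allow = 18/200 = 0.09 K/W
R_softwood = R_tot − R_other = 0.05223 K/W
L = R·k·A = 0.05223×0.111×18.7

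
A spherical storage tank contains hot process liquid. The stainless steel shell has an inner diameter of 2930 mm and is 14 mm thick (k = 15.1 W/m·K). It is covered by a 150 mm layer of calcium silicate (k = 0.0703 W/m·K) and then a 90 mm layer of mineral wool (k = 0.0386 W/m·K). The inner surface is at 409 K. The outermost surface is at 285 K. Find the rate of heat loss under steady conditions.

Q ≈ 907 W

Spherical conduction: R = (1/r_in − 1/r_out)/(4πk) per layer; series-sum.
R_stainless steel shell = (1/1.465 − 1/1.479)/(4π×15.1) = 3.405×10^-5 K/W
R_calcium silicate = (1/1.479 − 1/1.629)/(4π×0.0703) = 0.07048 K/W
R_mineral wool = (1/1.629 − 1/1.719)/(4π×0.0386) = 0.06626 K/W
R_total = 0.1368 K/W
Q = ΔT/R_total = 124/0.1368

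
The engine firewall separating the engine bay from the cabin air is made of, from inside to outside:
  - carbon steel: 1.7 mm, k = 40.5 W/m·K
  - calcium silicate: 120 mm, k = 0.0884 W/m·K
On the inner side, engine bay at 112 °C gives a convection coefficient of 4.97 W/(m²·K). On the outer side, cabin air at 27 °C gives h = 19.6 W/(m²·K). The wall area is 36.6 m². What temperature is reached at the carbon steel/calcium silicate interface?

Using the resistance-network approach (series):
R_inner film = 1/(h_i·A) = 1/(4.97×36.6) = 0.005497 K/W
R_carbon steel = L/(kA) = 0.0017/(40.5×36.6) = 1.147×10^-6 K/W
R_calcium silicate = L/(kA) = 0.12/(0.0884×36.6) = 0.03709 K/W
R_outer film = 1/(h_o·A) = 1/(19.6×36.6) = 0.001394 K/W
R_total = 0.04398 K/W;  Q = ΔT/R_total = 85/0.04398 = 1933 W
T_interface = T_inner − Q·ΣR(inner→interface) = 112 − 1930×0.005499

T ≈ 101 °C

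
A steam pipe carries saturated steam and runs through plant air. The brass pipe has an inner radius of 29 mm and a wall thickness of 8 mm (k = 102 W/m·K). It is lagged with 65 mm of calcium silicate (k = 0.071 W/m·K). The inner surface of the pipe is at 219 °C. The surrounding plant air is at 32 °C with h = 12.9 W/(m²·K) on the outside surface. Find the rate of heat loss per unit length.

For a radial system each layer contributes R = ln(r_out/r_in)/(2πkL); films add R = 1/(hA).
R_brass pipe wall = ln(37/29)/(2π×102×1) = 3.801×10^-4 K/W
R_calcium silicate = ln(102/37)/(2π×0.071×1) = 2.273 K/W
R_outer film = 1/(h_o·2πr_oL) = 1/(12.9×2π×0.102×1) = 0.121 K/W
R_total = 2.394 K/W
Q = ΔT/R_total = 187/2.394

q′ ≈ 78.1 W/m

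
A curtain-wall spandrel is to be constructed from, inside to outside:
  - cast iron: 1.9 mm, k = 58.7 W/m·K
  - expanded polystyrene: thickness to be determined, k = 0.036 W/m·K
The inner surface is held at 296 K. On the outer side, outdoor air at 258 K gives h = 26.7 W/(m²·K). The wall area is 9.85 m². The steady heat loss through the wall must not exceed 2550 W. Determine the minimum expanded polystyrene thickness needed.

L ≈ 3.93 mm

Series thermal resistances:
R_cast iron = L/(kA) = 0.0019/(58.7×9.85) = 3.286×10^-6 K/W
R_outer film = 1/(h_o·A) = 1/(26.7×9.85) = 0.003802 K/W
Sum of the known resistances R_other = 0.003806 K/W
Required total resistance R_tot = ΔT/Q_allow = 38/2550 = 0.0149 K/W
R_expanded polystyrene = R_tot − R_other = 0.0111 K/W
L = R·k·A = 0.0111×0.036×9.85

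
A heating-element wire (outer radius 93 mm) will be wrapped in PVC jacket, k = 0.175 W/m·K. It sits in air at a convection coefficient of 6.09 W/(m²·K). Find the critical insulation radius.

r_cr ≈ 28.7 mm

For a cylinder r_cr = k/h = 0.175/6.09
r_cr = 28.7 mm; since the bare radius (93 mm) is above r_cr, any added insulation will reduce heat loss.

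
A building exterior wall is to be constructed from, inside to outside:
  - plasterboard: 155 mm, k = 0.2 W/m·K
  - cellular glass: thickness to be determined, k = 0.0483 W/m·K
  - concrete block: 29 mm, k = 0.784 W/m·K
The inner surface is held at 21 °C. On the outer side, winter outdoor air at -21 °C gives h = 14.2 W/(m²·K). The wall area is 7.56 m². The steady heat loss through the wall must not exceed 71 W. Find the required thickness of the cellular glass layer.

Series thermal resistances:
R_plasterboard = L/(kA) = 0.155/(0.2×7.56) = 0.1025 K/W
R_concrete block = L/(kA) = 0.029/(0.784×7.56) = 0.004893 K/W
R_outer film = 1/(h_o·A) = 1/(14.2×7.56) = 0.009315 K/W
Sum of the known resistances R_other = 0.1167 K/W
Required total resistance R_tot = ΔT/Q_allow = 42/71 = 0.5915 K/W
R_cellular glass = R_tot − R_other = 0.4748 K/W
L = R·k·A = 0.4748×0.0483×7.56

L ≈ 173 mm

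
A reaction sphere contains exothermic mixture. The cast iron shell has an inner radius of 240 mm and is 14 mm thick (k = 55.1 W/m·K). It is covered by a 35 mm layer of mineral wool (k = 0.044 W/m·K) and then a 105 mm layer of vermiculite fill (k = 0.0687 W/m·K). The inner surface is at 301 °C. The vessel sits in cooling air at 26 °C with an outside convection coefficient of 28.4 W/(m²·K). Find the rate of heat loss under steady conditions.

Q ≈ 141 W

Radial (spherical) resistances in series:
R_cast iron shell = (1/0.24 − 1/0.254)/(4π×55.1) = 3.317×10^-4 K/W
R_mineral wool = (1/0.254 − 1/0.289)/(4π×0.044) = 0.8623 K/W
R_vermiculite fill = (1/0.289 − 1/0.394)/(4π×0.0687) = 1.068 K/W
R_outer film = 1/(h·4πr_o²) = 1/(28.4×4π×0.394²) = 0.01805 K/W
R_total = 1.949 K/W
Q = ΔT/R_total = 275/1.949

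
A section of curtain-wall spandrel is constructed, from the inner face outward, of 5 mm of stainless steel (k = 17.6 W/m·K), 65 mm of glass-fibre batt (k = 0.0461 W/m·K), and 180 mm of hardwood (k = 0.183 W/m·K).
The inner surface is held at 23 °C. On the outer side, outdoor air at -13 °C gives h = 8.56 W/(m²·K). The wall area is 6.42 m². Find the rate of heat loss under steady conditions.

Q ≈ 92.1 W

Model the wall as resistances in series:
R_stainless steel = L/(kA) = 0.005/(17.6×6.42) = 4.425×10^-5 K/W
R_glass-fibre batt = L/(kA) = 0.065/(0.0461×6.42) = 0.2196 K/W
R_hardwood = L/(kA) = 0.18/(0.183×6.42) = 0.1532 K/W
R_outer film = 1/(h_o·A) = 1/(8.56×6.42) = 0.0182 K/W
R_total = 0.3911 K/W
Q = ΔT / R_total = 36 / 0.3911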